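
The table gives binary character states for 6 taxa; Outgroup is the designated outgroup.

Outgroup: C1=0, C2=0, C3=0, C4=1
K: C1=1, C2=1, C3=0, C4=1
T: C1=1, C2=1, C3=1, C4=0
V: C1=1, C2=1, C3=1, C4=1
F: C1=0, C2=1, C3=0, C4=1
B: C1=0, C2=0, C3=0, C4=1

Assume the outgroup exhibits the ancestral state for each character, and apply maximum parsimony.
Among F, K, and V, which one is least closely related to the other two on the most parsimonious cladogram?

Character polarity is set by the outgroup: the derived state is whichever differs from the outgroup's state, so for C4 the derived state is '0', and for the remaining characters it is '1'.
C1: derived state '1' in K, T, and V only — synapomorphy for {K, T, V}.
C2 (derived state '1') is shared by F, K, T, and V — a synapomorphy uniting that clade.
C3: derived state '1' in T and V only — synapomorphy for {T, V}.
C4: derived state '0' in T only — an autapomorphy, so it tells us nothing about relationships among taxa.
Most parsimonious ingroup topology: (((K,(T,V)),F),B).
V and K share a more recent common ancestor with each other than either does with F, so F is the least closely related of the three.

F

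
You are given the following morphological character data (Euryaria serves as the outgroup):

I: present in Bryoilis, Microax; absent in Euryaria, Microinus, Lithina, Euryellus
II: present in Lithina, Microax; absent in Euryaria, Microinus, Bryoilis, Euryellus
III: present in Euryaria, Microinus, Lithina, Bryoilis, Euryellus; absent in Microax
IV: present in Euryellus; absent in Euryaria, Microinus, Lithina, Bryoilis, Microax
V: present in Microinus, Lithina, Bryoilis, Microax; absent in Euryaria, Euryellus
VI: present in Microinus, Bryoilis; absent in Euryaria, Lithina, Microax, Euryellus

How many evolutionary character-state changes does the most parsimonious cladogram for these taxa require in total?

7

Character polarity is set by the outgroup: the derived state is whichever differs from the outgroup's state, so for III the derived state is 'absent', and for the remaining characters it is 'present'.
I groups Bryoilis and Microax, which is incompatible with the clades supported by the remaining characters; treating it as convergent (homoplasy) costs fewer steps than any alternative tree.
Only Lithina and Microax show the derived state 'present' for II, supporting them as a clade.
III: derived state 'absent' in Microax only — an autapomorphy, so it tells us nothing about relationships among taxa.
IV: derived state 'present' in Euryellus only — an autapomorphy, so it tells us nothing about relationships among taxa.
Only Bryoilis, Lithina, Microax, and Microinus show the derived state 'present' for V, supporting them as a clade.
Only Bryoilis and Microinus show the derived state 'present' for VI, supporting them as a clade.
Most parsimonious ingroup topology: (((Microinus,Bryoilis),(Lithina,Microax)),Euryellus).
Changes per character on this tree: I: 2; II: 1; III: 1; IV: 1; V: 1; VI: 1.
Total = 7.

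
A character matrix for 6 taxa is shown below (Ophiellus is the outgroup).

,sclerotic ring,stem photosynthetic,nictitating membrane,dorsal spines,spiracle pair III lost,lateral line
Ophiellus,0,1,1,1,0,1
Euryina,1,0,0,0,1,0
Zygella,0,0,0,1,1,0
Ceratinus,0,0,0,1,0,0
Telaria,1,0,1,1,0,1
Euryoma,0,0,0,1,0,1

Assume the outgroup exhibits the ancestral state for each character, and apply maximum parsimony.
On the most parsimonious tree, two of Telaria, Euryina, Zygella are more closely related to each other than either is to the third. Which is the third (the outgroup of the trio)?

Telaria

Character polarity is set by the outgroup: the derived state is whichever differs from the outgroup's state, so for stem photosynthetic, nictitating membrane, dorsal spines, lateral line the derived state is '0', and for the remaining characters it is '1'.
sclerotic ring groups Euryina and Telaria, which is incompatible with the clades supported by the remaining characters; treating it as convergent (homoplasy) costs fewer steps than any alternative tree.
stem photosynthetic (derived state '0') is shared by all ingroup taxa — unites the whole ingroup.
nictitating membrane: derived state '0' in Ceratinus, Euryina, Euryoma, and Zygella only — synapomorphy for {Ceratinus, Euryina, Euryoma, Zygella}.
dorsal spines: derived state '0' in Euryina only — an autapomorphy, so it tells us nothing about relationships among taxa.
spiracle pair III lost (derived state '1') is shared by Euryina and Zygella — a synapomorphy uniting that clade.
Only Ceratinus, Euryina, and Zygella show the derived state '0' for lateral line, supporting them as a clade.
Most parsimonious ingroup topology: ((((Euryina,Zygella),Ceratinus),Euryoma),Telaria).
Zygella and Euryina share a more recent common ancestor with each other than either does with Telaria, so Telaria is the least closely related of the three.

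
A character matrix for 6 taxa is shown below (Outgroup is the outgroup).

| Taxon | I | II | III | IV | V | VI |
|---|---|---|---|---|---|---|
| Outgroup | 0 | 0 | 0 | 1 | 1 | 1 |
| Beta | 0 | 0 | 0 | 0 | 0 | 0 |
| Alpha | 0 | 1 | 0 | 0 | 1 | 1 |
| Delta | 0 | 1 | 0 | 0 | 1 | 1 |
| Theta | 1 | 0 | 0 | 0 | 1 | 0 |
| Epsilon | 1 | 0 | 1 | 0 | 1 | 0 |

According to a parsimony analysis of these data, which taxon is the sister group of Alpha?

Character polarity is set by the outgroup: the derived state is whichever differs from the outgroup's state, so for IV, V, VI the derived state is '0', and for the remaining characters it is '1'.
I (derived state '1') is shared by Epsilon and Theta — a synapomorphy uniting that clade.
II (derived state '1') is shared by Alpha and Delta — a synapomorphy uniting that clade.
III: derived state '1' in Epsilon only — an autapomorphy, so it tells us nothing about relationships among taxa.
IV (derived state '0') is shared by all ingroup taxa — unites the whole ingroup.
V: derived state '0' in Beta only — an autapomorphy, so it tells us nothing about relationships among taxa.
VI: derived state '0' in Beta, Epsilon, and Theta only — synapomorphy for {Beta, Epsilon, Theta}.
Most parsimonious ingroup topology: ((Beta,(Theta,Epsilon)),(Alpha,Delta)).
Alpha and Delta form a cherry on this tree, so they are sister taxa.

Delta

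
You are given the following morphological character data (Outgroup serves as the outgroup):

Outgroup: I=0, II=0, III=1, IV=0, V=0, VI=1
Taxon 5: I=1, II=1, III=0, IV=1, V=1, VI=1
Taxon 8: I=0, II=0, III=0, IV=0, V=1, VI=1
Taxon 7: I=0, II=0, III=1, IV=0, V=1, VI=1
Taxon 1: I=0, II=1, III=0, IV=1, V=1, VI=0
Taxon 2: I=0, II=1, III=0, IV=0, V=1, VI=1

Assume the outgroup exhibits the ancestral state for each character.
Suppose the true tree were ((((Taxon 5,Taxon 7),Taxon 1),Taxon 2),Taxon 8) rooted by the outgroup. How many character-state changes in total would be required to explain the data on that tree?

Map each character onto ((((Taxon 5,Taxon 7),Taxon 1),Taxon 2),Taxon 8) (rooted by Outgroup) and count the minimum state changes it requires (Fitch parsimony):
I: 1; II: 2; III: 2; IV: 2; V: 1; VI: 1.
Total tree length = 9.

9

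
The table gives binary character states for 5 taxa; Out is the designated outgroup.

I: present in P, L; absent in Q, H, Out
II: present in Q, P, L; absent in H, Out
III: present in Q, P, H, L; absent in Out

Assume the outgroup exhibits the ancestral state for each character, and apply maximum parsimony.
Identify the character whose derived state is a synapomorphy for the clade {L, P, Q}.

II

The outgroup has state 'absent' for every character, so 'present' is the derived state throughout.
I: derived state 'present' in L and P only — synapomorphy for {L, P}.
Only L, P, and Q show the derived state 'present' for II, supporting them as a clade.
All ingroup taxa share the derived state 'present' for III; it defines the ingroup but does not resolve relationships within it.
Most parsimonious ingroup topology: ((Q,(L,P)),H).
The clade {L, P, Q} is supported by II: its derived state 'present' occurs in exactly those taxa and in no other taxon (including the outgroup).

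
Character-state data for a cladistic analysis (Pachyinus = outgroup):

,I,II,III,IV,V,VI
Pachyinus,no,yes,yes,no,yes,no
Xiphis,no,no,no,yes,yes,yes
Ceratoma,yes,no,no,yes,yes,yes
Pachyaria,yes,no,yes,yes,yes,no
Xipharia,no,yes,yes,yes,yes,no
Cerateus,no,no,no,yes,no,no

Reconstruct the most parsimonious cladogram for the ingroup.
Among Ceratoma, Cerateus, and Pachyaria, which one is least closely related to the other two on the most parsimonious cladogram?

Character polarity is set by the outgroup: the derived state is whichever differs from the outgroup's state, so for II, III, V the derived state is 'no', and for the remaining characters it is 'yes'.
I (state 'yes') occurs in Ceratoma and Pachyaria but conflicts with the nesting implied by the other characters — most parsimoniously interpreted as homoplasy.
II: derived state 'no' in Cerateus, Ceratoma, Pachyaria, and Xiphis only — synapomorphy for {Cerateus, Ceratoma, Pachyaria, Xiphis}.
III: derived state 'no' in Cerateus, Ceratoma, and Xiphis only — synapomorphy for {Cerateus, Ceratoma, Xiphis}.
All ingroup taxa share the derived state 'yes' for IV; it defines the ingroup but does not resolve relationships within it.
V (derived state 'no') is unique to Cerateus (autapomorphy; uninformative for grouping).
VI: derived state 'yes' in Ceratoma and Xiphis only — synapomorphy for {Ceratoma, Xiphis}.
Most parsimonious ingroup topology: ((((Xiphis,Ceratoma),Cerateus),Pachyaria),Xipharia).
Ceratoma and Cerateus share a more recent common ancestor with each other than either does with Pachyaria, so Pachyaria is the least closely related of the three.

Pachyaria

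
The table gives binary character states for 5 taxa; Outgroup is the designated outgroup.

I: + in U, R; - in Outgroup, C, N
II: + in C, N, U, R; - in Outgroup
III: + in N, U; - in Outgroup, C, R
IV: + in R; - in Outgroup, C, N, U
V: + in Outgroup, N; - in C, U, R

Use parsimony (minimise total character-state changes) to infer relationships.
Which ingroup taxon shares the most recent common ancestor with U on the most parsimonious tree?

R

Character polarity is set by the outgroup: the derived state is whichever differs from the outgroup's state, so for V the derived state is '-', and for the remaining characters it is '+'.
Only R and U show the derived state '+' for I, supporting them as a clade.
All ingroup taxa share the derived state '+' for II; it defines the ingroup but does not resolve relationships within it.
III (state '+') occurs in N and U but conflicts with the nesting implied by the other characters — most parsimoniously interpreted as homoplasy.
IV (derived state '+') is unique to R (autapomorphy; uninformative for grouping).
V (derived state '-') is shared by C, R, and U — a synapomorphy uniting that clade.
Most parsimonious ingroup topology: ((C,(U,R)),N).
U and R form a cherry on this tree, so they are sister taxa.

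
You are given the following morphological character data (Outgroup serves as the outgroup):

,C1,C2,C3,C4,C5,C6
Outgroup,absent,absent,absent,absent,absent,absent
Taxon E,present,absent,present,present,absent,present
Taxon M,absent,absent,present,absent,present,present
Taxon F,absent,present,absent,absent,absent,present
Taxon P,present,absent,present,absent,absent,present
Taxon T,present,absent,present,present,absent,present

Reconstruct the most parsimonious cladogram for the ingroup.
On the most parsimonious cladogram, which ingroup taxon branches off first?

The outgroup has state 'absent' for every character, so 'present' is the derived state throughout.
C1 (derived state 'present') is shared by Taxon E, Taxon P, and Taxon T — a synapomorphy uniting that clade.
C2 (derived state 'present') is unique to Taxon F (autapomorphy; uninformative for grouping).
Only Taxon E, Taxon M, Taxon P, and Taxon T show the derived state 'present' for C3, supporting them as a clade.
C4 (derived state 'present') is shared by Taxon E and Taxon T — a synapomorphy uniting that clade.
C5 (derived state 'present') is unique to Taxon M (autapomorphy; uninformative for grouping).
All ingroup taxa share the derived state 'present' for C6; it defines the ingroup but does not resolve relationships within it.
Most parsimonious ingroup topology: ((((Taxon E,Taxon T),Taxon P),Taxon M),Taxon F).
Taxon F is sister to the clade containing all other ingroup taxa, so it is the earliest-diverging (most basal) ingroup lineage.

Taxon F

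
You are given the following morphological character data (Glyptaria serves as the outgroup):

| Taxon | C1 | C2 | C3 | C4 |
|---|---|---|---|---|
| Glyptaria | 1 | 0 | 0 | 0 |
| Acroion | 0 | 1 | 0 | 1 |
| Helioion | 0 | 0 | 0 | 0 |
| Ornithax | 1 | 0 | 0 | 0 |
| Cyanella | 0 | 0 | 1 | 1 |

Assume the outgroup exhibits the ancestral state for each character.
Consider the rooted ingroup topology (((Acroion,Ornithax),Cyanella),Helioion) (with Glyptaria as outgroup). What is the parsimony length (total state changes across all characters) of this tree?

6

Map each character onto (((Acroion,Ornithax),Cyanella),Helioion) (rooted by Glyptaria) and count the minimum state changes it requires (Fitch parsimony):
C1: 2; C2: 1; C3: 1; C4: 2.
Total tree length = 6.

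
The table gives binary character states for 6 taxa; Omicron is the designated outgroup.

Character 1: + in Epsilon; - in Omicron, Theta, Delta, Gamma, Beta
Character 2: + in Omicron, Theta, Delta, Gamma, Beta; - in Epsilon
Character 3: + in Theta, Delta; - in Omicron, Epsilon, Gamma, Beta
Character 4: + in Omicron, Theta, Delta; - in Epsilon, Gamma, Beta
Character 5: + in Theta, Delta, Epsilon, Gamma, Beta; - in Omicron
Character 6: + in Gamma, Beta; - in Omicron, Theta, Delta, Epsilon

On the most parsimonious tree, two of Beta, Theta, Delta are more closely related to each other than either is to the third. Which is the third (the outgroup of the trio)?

Character polarity is set by the outgroup: the derived state is whichever differs from the outgroup's state, so for Character 2, Character 4 the derived state is '-', and for the remaining characters it is '+'.
Character 1: derived state '+' in Epsilon only — an autapomorphy, so it tells us nothing about relationships among taxa.
Character 2 (derived state '-') is unique to Epsilon (autapomorphy; uninformative for grouping).
Only Delta and Theta show the derived state '+' for Character 3, supporting them as a clade.
Character 4: derived state '-' in Beta, Epsilon, and Gamma only — synapomorphy for {Beta, Epsilon, Gamma}.
All ingroup taxa share the derived state '+' for Character 5; it defines the ingroup but does not resolve relationships within it.
Only Beta and Gamma show the derived state '+' for Character 6, supporting them as a clade.
Most parsimonious ingroup topology: ((Theta,Delta),(Epsilon,(Gamma,Beta))).
Theta and Delta share a more recent common ancestor with each other than either does with Beta, so Beta is the least closely related of the three.

Beta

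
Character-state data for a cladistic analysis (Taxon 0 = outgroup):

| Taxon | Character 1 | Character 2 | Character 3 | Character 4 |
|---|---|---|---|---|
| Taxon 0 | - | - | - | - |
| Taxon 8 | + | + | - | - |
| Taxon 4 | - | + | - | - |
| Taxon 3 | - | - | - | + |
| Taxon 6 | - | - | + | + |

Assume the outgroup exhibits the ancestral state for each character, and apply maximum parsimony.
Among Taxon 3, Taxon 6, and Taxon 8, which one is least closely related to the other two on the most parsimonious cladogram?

Taxon 8

The outgroup has state '-' for every character, so '+' is the derived state throughout.
Character 1 (derived state '+') is unique to Taxon 8 (autapomorphy; uninformative for grouping).
Character 2 (derived state '+') is shared by Taxon 4 and Taxon 8 — a synapomorphy uniting that clade.
Character 3: derived state '+' in Taxon 6 only — an autapomorphy, so it tells us nothing about relationships among taxa.
Only Taxon 3 and Taxon 6 show the derived state '+' for Character 4, supporting them as a clade.
Most parsimonious ingroup topology: ((Taxon 8,Taxon 4),(Taxon 3,Taxon 6)).
Taxon 6 and Taxon 3 share a more recent common ancestor with each other than either does with Taxon 8, so Taxon 8 is the least closely related of the three.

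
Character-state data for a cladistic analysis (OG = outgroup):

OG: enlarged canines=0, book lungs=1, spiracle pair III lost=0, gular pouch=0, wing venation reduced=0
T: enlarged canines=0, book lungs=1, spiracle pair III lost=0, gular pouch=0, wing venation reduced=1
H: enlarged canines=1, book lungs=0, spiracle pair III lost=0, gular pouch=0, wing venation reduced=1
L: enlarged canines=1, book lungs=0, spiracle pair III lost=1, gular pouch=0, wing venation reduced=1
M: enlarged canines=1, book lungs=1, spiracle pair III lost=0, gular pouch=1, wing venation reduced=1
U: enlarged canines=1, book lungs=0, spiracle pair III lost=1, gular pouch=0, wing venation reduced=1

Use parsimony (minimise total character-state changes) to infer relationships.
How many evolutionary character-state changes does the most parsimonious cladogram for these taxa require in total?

5

Character polarity is set by the outgroup: the derived state is whichever differs from the outgroup's state, so for book lungs the derived state is '0', and for the remaining characters it is '1'.
enlarged canines: derived state '1' in H, L, M, and U only — synapomorphy for {H, L, M, U}.
book lungs (derived state '0') is shared by H, L, and U — a synapomorphy uniting that clade.
spiracle pair III lost: derived state '1' in L and U only — synapomorphy for {L, U}.
gular pouch (derived state '1') is unique to M (autapomorphy; uninformative for grouping).
wing venation reduced (derived state '1') is shared by all ingroup taxa — unites the whole ingroup.
Most parsimonious ingroup topology: (T,((H,(L,U)),M)).
Changes per character on this tree: enlarged canines: 1; book lungs: 1; spiracle pair III lost: 1; gular pouch: 1; wing venation reduced: 1.
Total = 5.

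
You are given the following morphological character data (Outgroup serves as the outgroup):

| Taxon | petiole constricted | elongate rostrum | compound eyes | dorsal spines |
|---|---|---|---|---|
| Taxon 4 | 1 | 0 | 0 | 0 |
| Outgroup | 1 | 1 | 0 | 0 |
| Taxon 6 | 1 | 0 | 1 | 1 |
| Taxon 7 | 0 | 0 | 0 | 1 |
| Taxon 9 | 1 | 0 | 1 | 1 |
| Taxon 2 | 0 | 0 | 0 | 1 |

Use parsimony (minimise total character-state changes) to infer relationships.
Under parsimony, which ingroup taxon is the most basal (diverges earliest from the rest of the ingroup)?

Taxon 4

Character polarity is set by the outgroup: the derived state is whichever differs from the outgroup's state, so for petiole constricted, elongate rostrum the derived state is '0', and for the remaining characters it is '1'.
Only Taxon 2 and Taxon 7 show the derived state '0' for petiole constricted, supporting them as a clade.
elongate rostrum (derived state '0') is shared by all ingroup taxa — unites the whole ingroup.
compound eyes (derived state '1') is shared by Taxon 6 and Taxon 9 — a synapomorphy uniting that clade.
dorsal spines: derived state '1' in Taxon 2, Taxon 6, Taxon 7, and Taxon 9 only — synapomorphy for {Taxon 2, Taxon 6, Taxon 7, Taxon 9}.
Most parsimonious ingroup topology: (((Taxon 6,Taxon 9),(Taxon 7,Taxon 2)),Taxon 4).
Taxon 4 is sister to the clade containing all other ingroup taxa, so it is the earliest-diverging (most basal) ingroup lineage.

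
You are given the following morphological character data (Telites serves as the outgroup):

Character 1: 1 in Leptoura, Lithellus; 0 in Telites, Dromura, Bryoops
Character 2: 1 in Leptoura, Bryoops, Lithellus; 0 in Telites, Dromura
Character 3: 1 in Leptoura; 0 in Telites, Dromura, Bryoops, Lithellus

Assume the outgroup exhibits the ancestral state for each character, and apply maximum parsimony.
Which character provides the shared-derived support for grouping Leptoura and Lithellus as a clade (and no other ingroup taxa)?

The outgroup has state '0' for every character, so '1' is the derived state throughout.
Only Leptoura and Lithellus show the derived state '1' for Character 1, supporting them as a clade.
Only Bryoops, Leptoura, and Lithellus show the derived state '1' for Character 2, supporting them as a clade.
Character 3: derived state '1' in Leptoura only — an autapomorphy, so it tells us nothing about relationships among taxa.
Most parsimonious ingroup topology: (((Leptoura,Lithellus),Bryoops),Dromura).
The clade {Leptoura, Lithellus} is supported by Character 1: its derived state '1' occurs in exactly those taxa and in no other taxon (including the outgroup).

Character 1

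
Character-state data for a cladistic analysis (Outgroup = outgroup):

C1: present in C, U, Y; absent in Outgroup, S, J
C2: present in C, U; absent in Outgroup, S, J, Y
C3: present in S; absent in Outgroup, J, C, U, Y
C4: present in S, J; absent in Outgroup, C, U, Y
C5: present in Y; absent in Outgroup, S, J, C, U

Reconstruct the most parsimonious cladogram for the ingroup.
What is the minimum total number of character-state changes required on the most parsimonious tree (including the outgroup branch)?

5

The outgroup has state 'absent' for every character, so 'present' is the derived state throughout.
Only C, U, and Y show the derived state 'present' for C1, supporting them as a clade.
C2: derived state 'present' in C and U only — synapomorphy for {C, U}.
C3: derived state 'present' in S only — an autapomorphy, so it tells us nothing about relationships among taxa.
C4: derived state 'present' in J and S only — synapomorphy for {J, S}.
C5: derived state 'present' in Y only — an autapomorphy, so it tells us nothing about relationships among taxa.
Most parsimonious ingroup topology: ((S,J),((C,U),Y)).
Changes per character on this tree: C1: 1; C2: 1; C3: 1; C4: 1; C5: 1.
Total = 5.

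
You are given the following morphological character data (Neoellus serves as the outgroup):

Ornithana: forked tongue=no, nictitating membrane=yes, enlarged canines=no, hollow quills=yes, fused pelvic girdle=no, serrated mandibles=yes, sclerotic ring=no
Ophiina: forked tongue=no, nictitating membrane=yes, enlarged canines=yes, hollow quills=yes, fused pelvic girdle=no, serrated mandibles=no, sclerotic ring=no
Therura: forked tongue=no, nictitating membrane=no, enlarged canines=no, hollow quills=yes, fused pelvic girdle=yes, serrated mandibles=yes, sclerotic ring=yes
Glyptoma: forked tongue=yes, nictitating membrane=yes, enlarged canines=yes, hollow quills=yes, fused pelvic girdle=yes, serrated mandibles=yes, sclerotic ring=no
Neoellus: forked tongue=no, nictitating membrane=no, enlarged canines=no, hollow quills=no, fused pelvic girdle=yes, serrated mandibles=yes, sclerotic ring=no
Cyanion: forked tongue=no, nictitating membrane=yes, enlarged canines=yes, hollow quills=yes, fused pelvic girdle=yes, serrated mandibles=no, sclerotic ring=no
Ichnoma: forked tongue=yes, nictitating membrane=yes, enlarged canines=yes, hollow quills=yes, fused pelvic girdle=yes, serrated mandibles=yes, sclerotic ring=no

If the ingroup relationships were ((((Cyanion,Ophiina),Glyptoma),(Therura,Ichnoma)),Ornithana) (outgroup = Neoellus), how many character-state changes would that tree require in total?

Map each character onto ((((Cyanion,Ophiina),Glyptoma),(Therura,Ichnoma)),Ornithana) (rooted by Neoellus) and count the minimum state changes it requires (Fitch parsimony):
forked tongue: 2; nictitating membrane: 2; enlarged canines: 2; hollow quills: 1; fused pelvic girdle: 2; serrated mandibles: 1; sclerotic ring: 1.
Total tree length = 11.

11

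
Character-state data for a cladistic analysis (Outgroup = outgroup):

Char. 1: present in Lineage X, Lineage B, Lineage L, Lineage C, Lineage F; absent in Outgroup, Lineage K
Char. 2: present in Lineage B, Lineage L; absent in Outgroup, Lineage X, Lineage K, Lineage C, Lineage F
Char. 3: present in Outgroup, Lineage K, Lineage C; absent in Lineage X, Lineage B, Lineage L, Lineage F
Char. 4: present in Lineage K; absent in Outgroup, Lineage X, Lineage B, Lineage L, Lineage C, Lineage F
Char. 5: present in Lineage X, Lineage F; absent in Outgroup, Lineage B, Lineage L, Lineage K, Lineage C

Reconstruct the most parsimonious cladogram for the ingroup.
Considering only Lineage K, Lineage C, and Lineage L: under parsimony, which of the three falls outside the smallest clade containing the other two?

Lineage K

Character polarity is set by the outgroup: the derived state is whichever differs from the outgroup's state, so for Char. 3 the derived state is 'absent', and for the remaining characters it is 'present'.
Char. 1 (derived state 'present') is shared by Lineage B, Lineage C, Lineage F, Lineage L, and Lineage X — a synapomorphy uniting that clade.
Char. 2: derived state 'present' in Lineage B and Lineage L only — synapomorphy for {Lineage B, Lineage L}.
Only Lineage B, Lineage F, Lineage L, and Lineage X show the derived state 'absent' for Char. 3, supporting them as a clade.
Char. 4: derived state 'present' in Lineage K only — an autapomorphy, so it tells us nothing about relationships among taxa.
Char. 5 (derived state 'present') is shared by Lineage F and Lineage X — a synapomorphy uniting that clade.
Most parsimonious ingroup topology: ((((Lineage X,Lineage F),(Lineage B,Lineage L)),Lineage C),Lineage K).
Lineage C and Lineage L share a more recent common ancestor with each other than either does with Lineage K, so Lineage K is the least closely related of the three.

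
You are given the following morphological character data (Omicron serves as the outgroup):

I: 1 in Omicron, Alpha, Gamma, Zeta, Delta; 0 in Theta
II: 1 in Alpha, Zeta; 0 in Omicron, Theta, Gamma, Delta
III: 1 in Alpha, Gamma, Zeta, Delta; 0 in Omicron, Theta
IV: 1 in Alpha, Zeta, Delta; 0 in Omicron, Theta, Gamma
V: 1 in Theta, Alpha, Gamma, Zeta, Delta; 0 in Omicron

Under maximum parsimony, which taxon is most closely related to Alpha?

Character polarity is set by the outgroup: the derived state is whichever differs from the outgroup's state, so for I the derived state is '0', and for the remaining characters it is '1'.
I (derived state '0') is unique to Theta (autapomorphy; uninformative for grouping).
II (derived state '1') is shared by Alpha and Zeta — a synapomorphy uniting that clade.
III: derived state '1' in Alpha, Delta, Gamma, and Zeta only — synapomorphy for {Alpha, Delta, Gamma, Zeta}.
IV (derived state '1') is shared by Alpha, Delta, and Zeta — a synapomorphy uniting that clade.
V (derived state '1') is shared by all ingroup taxa — unites the whole ingroup.
Most parsimonious ingroup topology: (Theta,(((Alpha,Zeta),Delta),Gamma)).
Alpha and Zeta form a cherry on this tree, so they are sister taxa.

Zeta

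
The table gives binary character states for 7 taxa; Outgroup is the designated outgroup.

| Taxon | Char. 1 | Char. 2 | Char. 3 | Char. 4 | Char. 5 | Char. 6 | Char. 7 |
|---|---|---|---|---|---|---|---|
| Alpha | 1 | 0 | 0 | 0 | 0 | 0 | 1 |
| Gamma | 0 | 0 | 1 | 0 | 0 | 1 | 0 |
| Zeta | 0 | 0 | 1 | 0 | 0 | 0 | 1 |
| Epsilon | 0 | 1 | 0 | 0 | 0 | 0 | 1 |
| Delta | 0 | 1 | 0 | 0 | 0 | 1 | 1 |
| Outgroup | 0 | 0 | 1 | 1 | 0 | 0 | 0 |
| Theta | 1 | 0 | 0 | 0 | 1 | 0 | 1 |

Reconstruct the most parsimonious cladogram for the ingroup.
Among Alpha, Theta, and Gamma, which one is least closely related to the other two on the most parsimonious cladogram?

Gamma

Character polarity is set by the outgroup: the derived state is whichever differs from the outgroup's state, so for Char. 3, Char. 4 the derived state is '0', and for the remaining characters it is '1'.
Only Alpha and Theta show the derived state '1' for Char. 1, supporting them as a clade.
Only Delta and Epsilon show the derived state '1' for Char. 2, supporting them as a clade.
Only Alpha, Delta, Epsilon, and Theta show the derived state '0' for Char. 3, supporting them as a clade.
All ingroup taxa share the derived state '0' for Char. 4; it defines the ingroup but does not resolve relationships within it.
Char. 5: derived state '1' in Theta only — an autapomorphy, so it tells us nothing about relationships among taxa.
Char. 6 groups Delta and Gamma, which is incompatible with the clades supported by the remaining characters; treating it as convergent (homoplasy) costs fewer steps than any alternative tree.
Only Alpha, Delta, Epsilon, Theta, and Zeta show the derived state '1' for Char. 7, supporting them as a clade.
Most parsimonious ingroup topology: ((((Epsilon,Delta),(Theta,Alpha)),Zeta),Gamma).
Alpha and Theta share a more recent common ancestor with each other than either does with Gamma, so Gamma is the least closely related of the three.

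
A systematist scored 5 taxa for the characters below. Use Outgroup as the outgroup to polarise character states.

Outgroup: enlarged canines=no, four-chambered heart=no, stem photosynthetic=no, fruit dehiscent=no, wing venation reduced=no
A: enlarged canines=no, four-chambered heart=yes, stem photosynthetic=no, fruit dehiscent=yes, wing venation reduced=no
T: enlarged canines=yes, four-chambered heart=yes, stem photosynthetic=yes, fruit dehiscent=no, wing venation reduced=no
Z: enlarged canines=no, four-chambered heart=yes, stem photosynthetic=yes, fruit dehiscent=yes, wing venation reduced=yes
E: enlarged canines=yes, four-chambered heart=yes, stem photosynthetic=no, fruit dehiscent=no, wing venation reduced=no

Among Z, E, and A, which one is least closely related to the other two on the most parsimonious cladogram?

E

The outgroup has state 'no' for every character, so 'yes' is the derived state throughout.
enlarged canines (derived state 'yes') is shared by E and T — a synapomorphy uniting that clade.
All ingroup taxa share the derived state 'yes' for four-chambered heart; it defines the ingroup but does not resolve relationships within it.
stem photosynthetic groups T and Z, which is incompatible with the clades supported by the remaining characters; treating it as convergent (homoplasy) costs fewer steps than any alternative tree.
Only A and Z show the derived state 'yes' for fruit dehiscent, supporting them as a clade.
wing venation reduced (derived state 'yes') is unique to Z (autapomorphy; uninformative for grouping).
Most parsimonious ingroup topology: ((A,Z),(T,E)).
A and Z share a more recent common ancestor with each other than either does with E, so E is the least closely related of the three.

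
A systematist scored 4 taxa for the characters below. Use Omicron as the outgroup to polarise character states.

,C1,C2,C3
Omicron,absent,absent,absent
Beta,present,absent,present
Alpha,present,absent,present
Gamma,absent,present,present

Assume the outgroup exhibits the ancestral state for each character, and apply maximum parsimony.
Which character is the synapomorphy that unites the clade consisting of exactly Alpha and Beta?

The outgroup has state 'absent' for every character, so 'present' is the derived state throughout.
C1 (derived state 'present') is shared by Alpha and Beta — a synapomorphy uniting that clade.
C2 (derived state 'present') is unique to Gamma (autapomorphy; uninformative for grouping).
C3 (derived state 'present') is shared by all ingroup taxa — unites the whole ingroup.
Most parsimonious ingroup topology: ((Beta,Alpha),Gamma).
The clade {Alpha, Beta} is supported by C1: its derived state 'present' occurs in exactly those taxa and in no other taxon (including the outgroup).

C1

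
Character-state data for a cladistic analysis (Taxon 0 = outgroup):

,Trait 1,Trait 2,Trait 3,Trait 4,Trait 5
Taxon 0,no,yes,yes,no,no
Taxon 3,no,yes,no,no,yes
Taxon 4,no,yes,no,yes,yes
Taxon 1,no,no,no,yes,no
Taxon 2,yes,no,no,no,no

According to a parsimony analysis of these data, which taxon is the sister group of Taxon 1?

Character polarity is set by the outgroup: the derived state is whichever differs from the outgroup's state, so for Trait 2, Trait 3 the derived state is 'no', and for the remaining characters it is 'yes'.
Trait 1 (derived state 'yes') is unique to Taxon 2 (autapomorphy; uninformative for grouping).
Trait 2 (derived state 'no') is shared by Taxon 1 and Taxon 2 — a synapomorphy uniting that clade.
All ingroup taxa share the derived state 'no' for Trait 3; it defines the ingroup but does not resolve relationships within it.
Trait 4 groups Taxon 1 and Taxon 4, which is incompatible with the clades supported by the remaining characters; treating it as convergent (homoplasy) costs fewer steps than any alternative tree.
Only Taxon 3 and Taxon 4 show the derived state 'yes' for Trait 5, supporting them as a clade.
Most parsimonious ingroup topology: ((Taxon 3,Taxon 4),(Taxon 1,Taxon 2)).
Taxon 1 and Taxon 2 form a cherry on this tree, so they are sister taxa.

Taxon 2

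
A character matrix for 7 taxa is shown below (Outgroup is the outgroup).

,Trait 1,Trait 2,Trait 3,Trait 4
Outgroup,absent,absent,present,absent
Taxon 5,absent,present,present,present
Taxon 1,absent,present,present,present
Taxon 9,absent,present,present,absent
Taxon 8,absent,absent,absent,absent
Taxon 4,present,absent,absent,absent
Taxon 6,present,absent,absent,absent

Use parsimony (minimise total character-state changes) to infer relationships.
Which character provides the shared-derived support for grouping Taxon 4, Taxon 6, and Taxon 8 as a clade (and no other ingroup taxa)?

Trait 3

Character polarity is set by the outgroup: the derived state is whichever differs from the outgroup's state, so for Trait 3 the derived state is 'absent', and for the remaining characters it is 'present'.
Trait 1 (derived state 'present') is shared by Taxon 4 and Taxon 6 — a synapomorphy uniting that clade.
Only Taxon 1, Taxon 5, and Taxon 9 show the derived state 'present' for Trait 2, supporting them as a clade.
Trait 3 (derived state 'absent') is shared by Taxon 4, Taxon 6, and Taxon 8 — a synapomorphy uniting that clade.
Trait 4 (derived state 'present') is shared by Taxon 1 and Taxon 5 — a synapomorphy uniting that clade.
Most parsimonious ingroup topology: (((Taxon 5,Taxon 1),Taxon 9),(Taxon 8,(Taxon 4,Taxon 6))).
The clade {Taxon 4, Taxon 6, Taxon 8} is supported by Trait 3: its derived state 'absent' occurs in exactly those taxa and in no other taxon (including the outgroup).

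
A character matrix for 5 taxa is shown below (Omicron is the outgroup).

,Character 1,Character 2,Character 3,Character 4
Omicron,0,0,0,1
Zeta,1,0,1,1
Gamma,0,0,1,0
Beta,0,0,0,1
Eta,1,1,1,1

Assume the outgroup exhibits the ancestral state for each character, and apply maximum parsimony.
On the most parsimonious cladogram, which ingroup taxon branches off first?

Character polarity is set by the outgroup: the derived state is whichever differs from the outgroup's state, so for Character 4 the derived state is '0', and for the remaining characters it is '1'.
Only Eta and Zeta show the derived state '1' for Character 1, supporting them as a clade.
Character 2: derived state '1' in Eta only — an autapomorphy, so it tells us nothing about relationships among taxa.
Character 3 (derived state '1') is shared by Eta, Gamma, and Zeta — a synapomorphy uniting that clade.
Character 4: derived state '0' in Gamma only — an autapomorphy, so it tells us nothing about relationships among taxa.
Most parsimonious ingroup topology: (((Zeta,Eta),Gamma),Beta).
Beta is sister to the clade containing all other ingroup taxa, so it is the earliest-diverging (most basal) ingroup lineage.

Beta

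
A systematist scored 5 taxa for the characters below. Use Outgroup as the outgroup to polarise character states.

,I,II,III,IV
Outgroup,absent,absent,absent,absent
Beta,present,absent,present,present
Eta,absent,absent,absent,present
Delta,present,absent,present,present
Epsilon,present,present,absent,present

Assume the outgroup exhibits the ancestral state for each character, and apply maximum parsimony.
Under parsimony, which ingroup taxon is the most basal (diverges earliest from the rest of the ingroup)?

The outgroup has state 'absent' for every character, so 'present' is the derived state throughout.
I: derived state 'present' in Beta, Delta, and Epsilon only — synapomorphy for {Beta, Delta, Epsilon}.
II: derived state 'present' in Epsilon only — an autapomorphy, so it tells us nothing about relationships among taxa.
III (derived state 'present') is shared by Beta and Delta — a synapomorphy uniting that clade.
IV (derived state 'present') is shared by all ingroup taxa — unites the whole ingroup.
Most parsimonious ingroup topology: (((Beta,Delta),Epsilon),Eta).
Eta is sister to the clade containing all other ingroup taxa, so it is the earliest-diverging (most basal) ingroup lineage.

Eta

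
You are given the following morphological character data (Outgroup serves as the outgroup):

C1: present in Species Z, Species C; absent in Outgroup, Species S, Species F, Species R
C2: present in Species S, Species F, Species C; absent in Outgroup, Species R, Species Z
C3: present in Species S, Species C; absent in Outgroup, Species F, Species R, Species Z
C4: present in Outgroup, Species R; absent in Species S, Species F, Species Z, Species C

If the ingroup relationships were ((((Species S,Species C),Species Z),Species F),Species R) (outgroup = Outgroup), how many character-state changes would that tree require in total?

Map each character onto ((((Species S,Species C),Species Z),Species F),Species R) (rooted by Outgroup) and count the minimum state changes it requires (Fitch parsimony):
C1: 2; C2: 2; C3: 1; C4: 1.
Total tree length = 6.

6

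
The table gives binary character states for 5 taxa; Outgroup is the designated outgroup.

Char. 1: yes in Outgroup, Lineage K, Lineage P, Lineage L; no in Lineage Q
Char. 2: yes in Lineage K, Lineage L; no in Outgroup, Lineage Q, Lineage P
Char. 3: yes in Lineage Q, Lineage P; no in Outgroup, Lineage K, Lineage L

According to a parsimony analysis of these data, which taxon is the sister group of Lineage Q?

Character polarity is set by the outgroup: the derived state is whichever differs from the outgroup's state, so for Char. 1 the derived state is 'no', and for the remaining characters it is 'yes'.
Char. 1: derived state 'no' in Lineage Q only — an autapomorphy, so it tells us nothing about relationships among taxa.
Char. 2 (derived state 'yes') is shared by Lineage K and Lineage L — a synapomorphy uniting that clade.
Char. 3: derived state 'yes' in Lineage P and Lineage Q only — synapomorphy for {Lineage P, Lineage Q}.
Most parsimonious ingroup topology: ((Lineage K,Lineage L),(Lineage Q,Lineage P)).
Lineage Q and Lineage P form a cherry on this tree, so they are sister taxa.

Lineage P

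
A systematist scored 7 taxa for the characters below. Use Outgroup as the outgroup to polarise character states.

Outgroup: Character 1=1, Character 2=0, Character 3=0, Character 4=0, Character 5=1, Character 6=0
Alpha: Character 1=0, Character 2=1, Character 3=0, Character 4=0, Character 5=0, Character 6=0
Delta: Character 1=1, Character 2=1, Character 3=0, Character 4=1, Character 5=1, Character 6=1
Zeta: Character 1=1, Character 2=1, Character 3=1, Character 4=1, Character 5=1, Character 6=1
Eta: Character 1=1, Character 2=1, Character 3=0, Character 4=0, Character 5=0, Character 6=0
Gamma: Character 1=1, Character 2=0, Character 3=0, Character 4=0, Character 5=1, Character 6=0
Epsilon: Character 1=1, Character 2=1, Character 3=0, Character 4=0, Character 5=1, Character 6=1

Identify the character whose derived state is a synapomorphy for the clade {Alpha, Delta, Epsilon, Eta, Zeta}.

Character 2

Character polarity is set by the outgroup: the derived state is whichever differs from the outgroup's state, so for Character 1, Character 5 the derived state is '0', and for the remaining characters it is '1'.
Character 1 (derived state '0') is unique to Alpha (autapomorphy; uninformative for grouping).
Character 2: derived state '1' in Alpha, Delta, Epsilon, Eta, and Zeta only — synapomorphy for {Alpha, Delta, Epsilon, Eta, Zeta}.
Character 3: derived state '1' in Zeta only — an autapomorphy, so it tells us nothing about relationships among taxa.
Character 4: derived state '1' in Delta and Zeta only — synapomorphy for {Delta, Zeta}.
Character 5: derived state '0' in Alpha and Eta only — synapomorphy for {Alpha, Eta}.
Character 6: derived state '1' in Delta, Epsilon, and Zeta only — synapomorphy for {Delta, Epsilon, Zeta}.
Most parsimonious ingroup topology: (((Alpha,Eta),((Delta,Zeta),Epsilon)),Gamma).
The clade {Alpha, Delta, Epsilon, Eta, Zeta} is supported by Character 2: its derived state '1' occurs in exactly those taxa and in no other taxon (including the outgroup).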